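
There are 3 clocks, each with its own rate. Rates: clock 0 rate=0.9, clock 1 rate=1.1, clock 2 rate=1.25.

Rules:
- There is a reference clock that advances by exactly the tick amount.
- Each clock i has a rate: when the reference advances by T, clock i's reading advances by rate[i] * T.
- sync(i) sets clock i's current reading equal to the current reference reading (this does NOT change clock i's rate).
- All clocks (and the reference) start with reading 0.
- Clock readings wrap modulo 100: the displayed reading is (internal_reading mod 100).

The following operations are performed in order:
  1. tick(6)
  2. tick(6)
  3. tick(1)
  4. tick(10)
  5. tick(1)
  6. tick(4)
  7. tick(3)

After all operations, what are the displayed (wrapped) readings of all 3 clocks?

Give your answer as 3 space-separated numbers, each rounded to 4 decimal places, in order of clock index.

Answer: 27.9000 34.1000 38.7500

Derivation:
After op 1 tick(6): ref=6.0000 raw=[5.4000 6.6000 7.5000]
After op 2 tick(6): ref=12.0000 raw=[10.8000 13.2000 15.0000]
After op 3 tick(1): ref=13.0000 raw=[11.7000 14.3000 16.2500]
After op 4 tick(10): ref=23.0000 raw=[20.7000 25.3000 28.7500]
After op 5 tick(1): ref=24.0000 raw=[21.6000 26.4000 30.0000]
After op 6 tick(4): ref=28.0000 raw=[25.2000 30.8000 35.0000]
After op 7 tick(3): ref=31.0000 raw=[27.9000 34.1000 38.7500]
Wrap final raw readings (mod 100): 27.9000 mod 100 = 27.9000; 34.1000 mod 100 = 34.1000; 38.7500 mod 100 = 38.7500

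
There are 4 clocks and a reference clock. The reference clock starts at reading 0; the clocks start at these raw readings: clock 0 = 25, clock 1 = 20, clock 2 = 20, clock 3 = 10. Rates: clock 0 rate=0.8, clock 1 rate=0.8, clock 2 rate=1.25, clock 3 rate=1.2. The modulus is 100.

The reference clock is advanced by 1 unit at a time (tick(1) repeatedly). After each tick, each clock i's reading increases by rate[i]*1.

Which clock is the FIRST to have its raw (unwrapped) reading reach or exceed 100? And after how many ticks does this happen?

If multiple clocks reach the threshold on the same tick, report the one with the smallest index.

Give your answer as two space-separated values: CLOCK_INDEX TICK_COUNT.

clock 0: start=25, rate=0.8, needs 100-25 = 75; ticks = ceil(75/0.8) = ceil(93.7500) = 94; reading at tick 94 = 25 + 0.8*94 = 100.2000
clock 1: start=20, rate=0.8, needs 100-20 = 80; ticks = ceil(80/0.8) = ceil(100.0000) = 100; reading at tick 100 = 20 + 0.8*100 = 100.0000
clock 2: start=20, rate=1.25, needs 100-20 = 80; ticks = ceil(80/1.25) = ceil(64.0000) = 64; reading at tick 64 = 20 + 1.25*64 = 100.0000
clock 3: start=10, rate=1.2, needs 100-10 = 90; ticks = ceil(90/1.2) = ceil(75.0000) = 75; reading at tick 75 = 10 + 1.2*75 = 100.0000
Minimum tick count = 64; winners = [2]; smallest index = 2

Answer: 2 64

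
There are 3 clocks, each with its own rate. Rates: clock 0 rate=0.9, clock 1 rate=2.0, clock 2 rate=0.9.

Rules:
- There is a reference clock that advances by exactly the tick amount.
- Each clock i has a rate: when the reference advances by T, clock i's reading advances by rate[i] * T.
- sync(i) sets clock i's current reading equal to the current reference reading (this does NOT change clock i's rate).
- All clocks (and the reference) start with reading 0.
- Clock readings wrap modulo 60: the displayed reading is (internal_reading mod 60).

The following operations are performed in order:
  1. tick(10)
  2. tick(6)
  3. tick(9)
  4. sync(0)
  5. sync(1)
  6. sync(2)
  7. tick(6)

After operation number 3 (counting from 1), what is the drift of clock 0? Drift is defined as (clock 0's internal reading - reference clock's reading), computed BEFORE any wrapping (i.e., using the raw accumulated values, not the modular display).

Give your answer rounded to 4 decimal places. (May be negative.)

Answer: -2.5000

Derivation:
After op 1 tick(10): ref=10.0000 raw=[9.0000 20.0000 9.0000]
After op 2 tick(6): ref=16.0000 raw=[14.4000 32.0000 14.4000]
After op 3 tick(9): ref=25.0000 raw=[22.5000 50.0000 22.5000]
Drift of clock 0 after op 3: 22.5000 - 25.0000 = -2.5000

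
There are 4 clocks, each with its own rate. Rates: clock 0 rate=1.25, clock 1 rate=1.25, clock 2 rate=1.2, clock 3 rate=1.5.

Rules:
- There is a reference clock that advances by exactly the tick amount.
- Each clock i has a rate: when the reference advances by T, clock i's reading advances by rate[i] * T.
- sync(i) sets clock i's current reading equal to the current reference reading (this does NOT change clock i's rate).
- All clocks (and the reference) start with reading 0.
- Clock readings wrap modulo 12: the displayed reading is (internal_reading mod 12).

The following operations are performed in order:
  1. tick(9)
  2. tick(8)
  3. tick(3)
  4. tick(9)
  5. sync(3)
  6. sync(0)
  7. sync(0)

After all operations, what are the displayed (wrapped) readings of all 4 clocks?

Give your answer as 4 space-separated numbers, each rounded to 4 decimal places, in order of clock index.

After op 1 tick(9): ref=9.0000 raw=[11.2500 11.2500 10.8000 13.5000]
After op 2 tick(8): ref=17.0000 raw=[21.2500 21.2500 20.4000 25.5000]
After op 3 tick(3): ref=20.0000 raw=[25.0000 25.0000 24.0000 30.0000]
After op 4 tick(9): ref=29.0000 raw=[36.2500 36.2500 34.8000 43.5000]
After op 5 sync(3): ref=29.0000 raw=[36.2500 36.2500 34.8000 29.0000]
After op 6 sync(0): ref=29.0000 raw=[29.0000 36.2500 34.8000 29.0000]
After op 7 sync(0): ref=29.0000 raw=[29.0000 36.2500 34.8000 29.0000]
Wrap final raw readings (mod 12): 29.0000 mod 12 = 5.0000; 36.2500 mod 12 = 0.2500; 34.8000 mod 12 = 10.8000; 29.0000 mod 12 = 5.0000

Answer: 5.0000 0.2500 10.8000 5.0000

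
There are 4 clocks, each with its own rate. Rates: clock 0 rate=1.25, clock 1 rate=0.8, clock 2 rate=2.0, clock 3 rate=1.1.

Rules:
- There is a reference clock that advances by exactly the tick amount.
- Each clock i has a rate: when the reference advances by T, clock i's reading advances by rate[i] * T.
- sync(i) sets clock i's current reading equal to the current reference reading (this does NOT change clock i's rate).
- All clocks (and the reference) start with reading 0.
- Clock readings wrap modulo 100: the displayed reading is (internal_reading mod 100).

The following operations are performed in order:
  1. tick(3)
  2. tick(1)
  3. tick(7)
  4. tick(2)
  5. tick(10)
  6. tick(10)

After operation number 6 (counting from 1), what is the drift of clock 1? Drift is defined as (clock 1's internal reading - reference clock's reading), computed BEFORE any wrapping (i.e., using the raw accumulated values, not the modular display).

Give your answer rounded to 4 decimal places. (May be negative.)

After op 1 tick(3): ref=3.0000 raw=[3.7500 2.4000 6.0000 3.3000]
After op 2 tick(1): ref=4.0000 raw=[5.0000 3.2000 8.0000 4.4000]
After op 3 tick(7): ref=11.0000 raw=[13.7500 8.8000 22.0000 12.1000]
After op 4 tick(2): ref=13.0000 raw=[16.2500 10.4000 26.0000 14.3000]
After op 5 tick(10): ref=23.0000 raw=[28.7500 18.4000 46.0000 25.3000]
After op 6 tick(10): ref=33.0000 raw=[41.2500 26.4000 66.0000 36.3000]
Drift of clock 1 after op 6: 26.4000 - 33.0000 = -6.6000

Answer: -6.6000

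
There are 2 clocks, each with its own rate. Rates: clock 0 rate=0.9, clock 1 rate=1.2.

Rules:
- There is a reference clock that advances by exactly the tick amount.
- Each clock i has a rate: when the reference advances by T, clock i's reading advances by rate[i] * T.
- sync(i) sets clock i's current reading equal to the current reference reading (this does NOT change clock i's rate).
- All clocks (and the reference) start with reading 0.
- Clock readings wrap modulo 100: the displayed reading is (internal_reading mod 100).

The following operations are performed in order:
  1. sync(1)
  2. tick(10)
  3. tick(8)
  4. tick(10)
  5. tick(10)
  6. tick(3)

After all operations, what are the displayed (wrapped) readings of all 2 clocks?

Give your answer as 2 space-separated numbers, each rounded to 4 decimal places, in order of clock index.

After op 1 sync(1): ref=0.0000 raw=[0.0000 0.0000]
After op 2 tick(10): ref=10.0000 raw=[9.0000 12.0000]
After op 3 tick(8): ref=18.0000 raw=[16.2000 21.6000]
After op 4 tick(10): ref=28.0000 raw=[25.2000 33.6000]
After op 5 tick(10): ref=38.0000 raw=[34.2000 45.6000]
After op 6 tick(3): ref=41.0000 raw=[36.9000 49.2000]
Wrap final raw readings (mod 100): 36.9000 mod 100 = 36.9000; 49.2000 mod 100 = 49.2000

Answer: 36.9000 49.2000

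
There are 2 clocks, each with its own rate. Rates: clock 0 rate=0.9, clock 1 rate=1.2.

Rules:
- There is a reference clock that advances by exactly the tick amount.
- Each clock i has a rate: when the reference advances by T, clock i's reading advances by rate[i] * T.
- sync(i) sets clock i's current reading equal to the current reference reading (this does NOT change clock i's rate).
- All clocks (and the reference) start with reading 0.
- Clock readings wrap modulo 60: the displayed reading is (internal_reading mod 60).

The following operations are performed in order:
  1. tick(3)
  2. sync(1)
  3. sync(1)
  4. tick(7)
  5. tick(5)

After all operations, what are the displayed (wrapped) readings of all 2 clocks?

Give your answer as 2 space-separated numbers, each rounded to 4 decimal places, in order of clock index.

Answer: 13.5000 17.4000

Derivation:
After op 1 tick(3): ref=3.0000 raw=[2.7000 3.6000]
After op 2 sync(1): ref=3.0000 raw=[2.7000 3.0000]
After op 3 sync(1): ref=3.0000 raw=[2.7000 3.0000]
After op 4 tick(7): ref=10.0000 raw=[9.0000 11.4000]
After op 5 tick(5): ref=15.0000 raw=[13.5000 17.4000]
Wrap final raw readings (mod 60): 13.5000 mod 60 = 13.5000; 17.4000 mod 60 = 17.4000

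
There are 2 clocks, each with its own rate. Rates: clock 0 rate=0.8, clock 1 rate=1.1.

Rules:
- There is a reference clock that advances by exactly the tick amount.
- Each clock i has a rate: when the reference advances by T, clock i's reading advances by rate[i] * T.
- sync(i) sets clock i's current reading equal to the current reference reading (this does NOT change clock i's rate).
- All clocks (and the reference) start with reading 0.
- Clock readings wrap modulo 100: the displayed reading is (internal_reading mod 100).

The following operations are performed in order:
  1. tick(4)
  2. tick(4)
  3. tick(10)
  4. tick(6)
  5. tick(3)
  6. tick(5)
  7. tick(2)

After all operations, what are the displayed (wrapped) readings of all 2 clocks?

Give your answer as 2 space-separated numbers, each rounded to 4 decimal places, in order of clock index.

After op 1 tick(4): ref=4.0000 raw=[3.2000 4.4000]
After op 2 tick(4): ref=8.0000 raw=[6.4000 8.8000]
After op 3 tick(10): ref=18.0000 raw=[14.4000 19.8000]
After op 4 tick(6): ref=24.0000 raw=[19.2000 26.4000]
After op 5 tick(3): ref=27.0000 raw=[21.6000 29.7000]
After op 6 tick(5): ref=32.0000 raw=[25.6000 35.2000]
After op 7 tick(2): ref=34.0000 raw=[27.2000 37.4000]
Wrap final raw readings (mod 100): 27.2000 mod 100 = 27.2000; 37.4000 mod 100 = 37.4000

Answer: 27.2000 37.4000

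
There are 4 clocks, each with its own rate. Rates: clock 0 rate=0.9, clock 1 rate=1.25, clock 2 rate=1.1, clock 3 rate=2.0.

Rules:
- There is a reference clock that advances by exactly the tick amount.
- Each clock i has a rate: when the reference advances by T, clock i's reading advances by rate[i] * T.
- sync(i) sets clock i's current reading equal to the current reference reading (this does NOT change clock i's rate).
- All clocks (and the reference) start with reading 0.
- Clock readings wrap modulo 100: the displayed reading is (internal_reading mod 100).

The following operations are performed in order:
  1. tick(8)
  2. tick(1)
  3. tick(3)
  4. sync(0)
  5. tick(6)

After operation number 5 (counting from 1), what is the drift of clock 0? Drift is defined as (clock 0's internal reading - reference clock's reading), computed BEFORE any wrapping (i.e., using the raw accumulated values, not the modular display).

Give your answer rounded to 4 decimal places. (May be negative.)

Answer: -0.6000

Derivation:
After op 1 tick(8): ref=8.0000 raw=[7.2000 10.0000 8.8000 16.0000]
After op 2 tick(1): ref=9.0000 raw=[8.1000 11.2500 9.9000 18.0000]
After op 3 tick(3): ref=12.0000 raw=[10.8000 15.0000 13.2000 24.0000]
After op 4 sync(0): ref=12.0000 raw=[12.0000 15.0000 13.2000 24.0000]
After op 5 tick(6): ref=18.0000 raw=[17.4000 22.5000 19.8000 36.0000]
Drift of clock 0 after op 5: 17.4000 - 18.0000 = -0.6000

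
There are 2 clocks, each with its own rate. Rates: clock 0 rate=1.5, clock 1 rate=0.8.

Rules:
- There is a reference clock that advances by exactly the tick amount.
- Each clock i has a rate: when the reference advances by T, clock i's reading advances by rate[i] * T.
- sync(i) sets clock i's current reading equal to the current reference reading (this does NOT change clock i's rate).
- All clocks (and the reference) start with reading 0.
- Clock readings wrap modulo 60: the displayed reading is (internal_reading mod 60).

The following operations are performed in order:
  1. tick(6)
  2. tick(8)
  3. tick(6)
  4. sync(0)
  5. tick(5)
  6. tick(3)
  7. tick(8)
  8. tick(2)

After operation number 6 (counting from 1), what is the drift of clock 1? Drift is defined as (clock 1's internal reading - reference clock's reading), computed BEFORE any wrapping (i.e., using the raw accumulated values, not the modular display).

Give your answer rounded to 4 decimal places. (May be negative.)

Answer: -5.6000

Derivation:
After op 1 tick(6): ref=6.0000 raw=[9.0000 4.8000]
After op 2 tick(8): ref=14.0000 raw=[21.0000 11.2000]
After op 3 tick(6): ref=20.0000 raw=[30.0000 16.0000]
After op 4 sync(0): ref=20.0000 raw=[20.0000 16.0000]
After op 5 tick(5): ref=25.0000 raw=[27.5000 20.0000]
After op 6 tick(3): ref=28.0000 raw=[32.0000 22.4000]
Drift of clock 1 after op 6: 22.4000 - 28.0000 = -5.6000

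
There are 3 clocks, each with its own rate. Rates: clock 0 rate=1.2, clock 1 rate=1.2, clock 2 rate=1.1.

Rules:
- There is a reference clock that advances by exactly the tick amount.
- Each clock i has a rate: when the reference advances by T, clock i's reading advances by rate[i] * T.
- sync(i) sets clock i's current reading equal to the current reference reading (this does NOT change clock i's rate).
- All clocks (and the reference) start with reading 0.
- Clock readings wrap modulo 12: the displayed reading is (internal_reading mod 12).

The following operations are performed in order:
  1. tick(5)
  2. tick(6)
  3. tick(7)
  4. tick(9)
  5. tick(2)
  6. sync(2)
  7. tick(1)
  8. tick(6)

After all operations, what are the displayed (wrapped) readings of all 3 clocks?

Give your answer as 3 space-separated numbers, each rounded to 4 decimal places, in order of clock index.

After op 1 tick(5): ref=5.0000 raw=[6.0000 6.0000 5.5000]
After op 2 tick(6): ref=11.0000 raw=[13.2000 13.2000 12.1000]
After op 3 tick(7): ref=18.0000 raw=[21.6000 21.6000 19.8000]
After op 4 tick(9): ref=27.0000 raw=[32.4000 32.4000 29.7000]
After op 5 tick(2): ref=29.0000 raw=[34.8000 34.8000 31.9000]
After op 6 sync(2): ref=29.0000 raw=[34.8000 34.8000 29.0000]
After op 7 tick(1): ref=30.0000 raw=[36.0000 36.0000 30.1000]
After op 8 tick(6): ref=36.0000 raw=[43.2000 43.2000 36.7000]
Wrap final raw readings (mod 12): 43.2000 mod 12 = 7.2000; 43.2000 mod 12 = 7.2000; 36.7000 mod 12 = 0.7000

Answer: 7.2000 7.2000 0.7000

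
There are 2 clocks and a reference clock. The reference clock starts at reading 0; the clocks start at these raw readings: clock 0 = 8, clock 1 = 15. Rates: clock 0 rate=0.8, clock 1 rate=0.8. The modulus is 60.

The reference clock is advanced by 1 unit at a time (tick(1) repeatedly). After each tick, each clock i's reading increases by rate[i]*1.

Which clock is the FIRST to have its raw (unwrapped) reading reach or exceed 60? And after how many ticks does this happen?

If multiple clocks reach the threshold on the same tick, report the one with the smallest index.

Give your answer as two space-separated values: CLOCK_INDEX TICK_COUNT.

Answer: 1 57

Derivation:
clock 0: start=8, rate=0.8, needs 60-8 = 52; ticks = ceil(52/0.8) = ceil(65.0000) = 65; reading at tick 65 = 8 + 0.8*65 = 60.0000
clock 1: start=15, rate=0.8, needs 60-15 = 45; ticks = ceil(45/0.8) = ceil(56.2500) = 57; reading at tick 57 = 15 + 0.8*57 = 60.6000
Minimum tick count = 57; winners = [1]; smallest index = 1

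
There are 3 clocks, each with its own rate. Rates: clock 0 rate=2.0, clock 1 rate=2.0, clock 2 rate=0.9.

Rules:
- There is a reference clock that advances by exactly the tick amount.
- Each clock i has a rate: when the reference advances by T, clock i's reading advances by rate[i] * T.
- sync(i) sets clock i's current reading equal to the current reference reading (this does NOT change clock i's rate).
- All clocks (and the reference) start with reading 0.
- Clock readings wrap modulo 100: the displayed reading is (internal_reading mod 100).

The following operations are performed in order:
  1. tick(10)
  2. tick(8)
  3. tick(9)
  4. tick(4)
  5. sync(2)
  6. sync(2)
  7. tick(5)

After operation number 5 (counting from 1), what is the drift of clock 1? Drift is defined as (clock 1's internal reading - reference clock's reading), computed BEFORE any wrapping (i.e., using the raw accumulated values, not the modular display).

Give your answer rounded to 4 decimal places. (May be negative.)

Answer: 31.0000

Derivation:
After op 1 tick(10): ref=10.0000 raw=[20.0000 20.0000 9.0000]
After op 2 tick(8): ref=18.0000 raw=[36.0000 36.0000 16.2000]
After op 3 tick(9): ref=27.0000 raw=[54.0000 54.0000 24.3000]
After op 4 tick(4): ref=31.0000 raw=[62.0000 62.0000 27.9000]
After op 5 sync(2): ref=31.0000 raw=[62.0000 62.0000 31.0000]
Drift of clock 1 after op 5: 62.0000 - 31.0000 = 31.0000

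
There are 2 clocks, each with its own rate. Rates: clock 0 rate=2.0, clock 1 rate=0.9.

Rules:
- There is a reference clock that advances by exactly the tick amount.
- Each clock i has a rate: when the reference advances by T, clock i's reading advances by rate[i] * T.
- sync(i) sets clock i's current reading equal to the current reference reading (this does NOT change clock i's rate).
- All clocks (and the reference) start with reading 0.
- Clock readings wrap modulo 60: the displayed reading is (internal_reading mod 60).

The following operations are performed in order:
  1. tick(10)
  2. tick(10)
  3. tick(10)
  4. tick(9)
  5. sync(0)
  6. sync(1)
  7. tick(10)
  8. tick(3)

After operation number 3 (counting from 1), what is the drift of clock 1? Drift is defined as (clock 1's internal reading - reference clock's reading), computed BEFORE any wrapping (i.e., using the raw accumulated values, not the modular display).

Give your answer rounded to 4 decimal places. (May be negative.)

Answer: -3.0000

Derivation:
After op 1 tick(10): ref=10.0000 raw=[20.0000 9.0000]
After op 2 tick(10): ref=20.0000 raw=[40.0000 18.0000]
After op 3 tick(10): ref=30.0000 raw=[60.0000 27.0000]
Drift of clock 1 after op 3: 27.0000 - 30.0000 = -3.0000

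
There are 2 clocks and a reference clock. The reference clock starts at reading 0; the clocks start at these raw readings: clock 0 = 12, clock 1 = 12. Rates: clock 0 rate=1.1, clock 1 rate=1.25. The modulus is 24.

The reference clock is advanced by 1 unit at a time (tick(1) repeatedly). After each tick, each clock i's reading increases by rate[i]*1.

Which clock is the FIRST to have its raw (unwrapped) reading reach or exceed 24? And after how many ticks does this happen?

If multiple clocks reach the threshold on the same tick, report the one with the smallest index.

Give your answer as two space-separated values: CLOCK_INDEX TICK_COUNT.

clock 0: start=12, rate=1.1, needs 24-12 = 12; ticks = ceil(12/1.1) = ceil(10.9091) = 11; reading at tick 11 = 12 + 1.1*11 = 24.1000
clock 1: start=12, rate=1.25, needs 24-12 = 12; ticks = ceil(12/1.25) = ceil(9.6000) = 10; reading at tick 10 = 12 + 1.25*10 = 24.5000
Minimum tick count = 10; winners = [1]; smallest index = 1

Answer: 1 10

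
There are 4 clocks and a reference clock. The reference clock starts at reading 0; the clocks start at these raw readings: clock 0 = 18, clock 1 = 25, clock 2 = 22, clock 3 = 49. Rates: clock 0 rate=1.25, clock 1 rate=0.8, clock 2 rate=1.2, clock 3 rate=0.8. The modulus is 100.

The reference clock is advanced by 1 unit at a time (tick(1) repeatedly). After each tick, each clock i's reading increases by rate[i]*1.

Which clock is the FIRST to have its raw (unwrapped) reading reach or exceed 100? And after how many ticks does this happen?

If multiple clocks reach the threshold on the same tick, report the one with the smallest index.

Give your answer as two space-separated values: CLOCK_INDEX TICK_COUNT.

clock 0: start=18, rate=1.25, needs 100-18 = 82; ticks = ceil(82/1.25) = ceil(65.6000) = 66; reading at tick 66 = 18 + 1.25*66 = 100.5000
clock 1: start=25, rate=0.8, needs 100-25 = 75; ticks = ceil(75/0.8) = ceil(93.7500) = 94; reading at tick 94 = 25 + 0.8*94 = 100.2000
clock 2: start=22, rate=1.2, needs 100-22 = 78; ticks = ceil(78/1.2) = ceil(65.0000) = 65; reading at tick 65 = 22 + 1.2*65 = 100.0000
clock 3: start=49, rate=0.8, needs 100-49 = 51; ticks = ceil(51/0.8) = ceil(63.7500) = 64; reading at tick 64 = 49 + 0.8*64 = 100.2000
Minimum tick count = 64; winners = [3]; smallest index = 3

Answer: 3 64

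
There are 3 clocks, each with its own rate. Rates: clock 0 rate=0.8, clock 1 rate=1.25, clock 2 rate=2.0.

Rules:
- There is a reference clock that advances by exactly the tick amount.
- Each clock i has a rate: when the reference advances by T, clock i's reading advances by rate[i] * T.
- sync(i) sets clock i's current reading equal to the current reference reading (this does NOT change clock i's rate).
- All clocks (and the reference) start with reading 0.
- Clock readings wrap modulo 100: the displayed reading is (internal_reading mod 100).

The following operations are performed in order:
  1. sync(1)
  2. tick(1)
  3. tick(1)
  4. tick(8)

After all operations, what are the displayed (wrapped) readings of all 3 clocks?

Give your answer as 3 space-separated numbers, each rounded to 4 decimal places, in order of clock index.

After op 1 sync(1): ref=0.0000 raw=[0.0000 0.0000 0.0000]
After op 2 tick(1): ref=1.0000 raw=[0.8000 1.2500 2.0000]
After op 3 tick(1): ref=2.0000 raw=[1.6000 2.5000 4.0000]
After op 4 tick(8): ref=10.0000 raw=[8.0000 12.5000 20.0000]
Wrap final raw readings (mod 100): 8.0000 mod 100 = 8.0000; 12.5000 mod 100 = 12.5000; 20.0000 mod 100 = 20.0000

Answer: 8.0000 12.5000 20.0000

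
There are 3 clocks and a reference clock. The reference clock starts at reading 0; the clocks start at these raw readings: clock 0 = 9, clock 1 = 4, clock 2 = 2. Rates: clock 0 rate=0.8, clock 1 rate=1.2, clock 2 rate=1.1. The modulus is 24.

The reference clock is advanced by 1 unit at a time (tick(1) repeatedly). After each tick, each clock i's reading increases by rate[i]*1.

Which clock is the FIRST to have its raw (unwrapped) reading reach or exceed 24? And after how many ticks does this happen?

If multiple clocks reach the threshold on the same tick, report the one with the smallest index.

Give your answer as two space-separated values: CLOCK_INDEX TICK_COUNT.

clock 0: start=9, rate=0.8, needs 24-9 = 15; ticks = ceil(15/0.8) = ceil(18.7500) = 19; reading at tick 19 = 9 + 0.8*19 = 24.2000
clock 1: start=4, rate=1.2, needs 24-4 = 20; ticks = ceil(20/1.2) = ceil(16.6667) = 17; reading at tick 17 = 4 + 1.2*17 = 24.4000
clock 2: start=2, rate=1.1, needs 24-2 = 22; ticks = ceil(22/1.1) = ceil(20.0000) = 20; reading at tick 20 = 2 + 1.1*20 = 24.0000
Minimum tick count = 17; winners = [1]; smallest index = 1

Answer: 1 17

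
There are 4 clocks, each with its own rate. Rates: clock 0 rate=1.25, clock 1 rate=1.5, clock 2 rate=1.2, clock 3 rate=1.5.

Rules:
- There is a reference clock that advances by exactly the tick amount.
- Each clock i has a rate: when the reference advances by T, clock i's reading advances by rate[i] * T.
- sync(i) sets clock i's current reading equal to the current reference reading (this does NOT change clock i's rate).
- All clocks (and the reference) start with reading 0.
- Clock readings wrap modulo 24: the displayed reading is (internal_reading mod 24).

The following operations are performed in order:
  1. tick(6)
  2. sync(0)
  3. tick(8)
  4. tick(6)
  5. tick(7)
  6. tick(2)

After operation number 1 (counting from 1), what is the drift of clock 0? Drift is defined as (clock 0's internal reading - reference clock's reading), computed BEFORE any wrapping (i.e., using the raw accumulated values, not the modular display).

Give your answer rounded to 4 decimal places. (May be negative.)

Answer: 1.5000

Derivation:
After op 1 tick(6): ref=6.0000 raw=[7.5000 9.0000 7.2000 9.0000]
Drift of clock 0 after op 1: 7.5000 - 6.0000 = 1.5000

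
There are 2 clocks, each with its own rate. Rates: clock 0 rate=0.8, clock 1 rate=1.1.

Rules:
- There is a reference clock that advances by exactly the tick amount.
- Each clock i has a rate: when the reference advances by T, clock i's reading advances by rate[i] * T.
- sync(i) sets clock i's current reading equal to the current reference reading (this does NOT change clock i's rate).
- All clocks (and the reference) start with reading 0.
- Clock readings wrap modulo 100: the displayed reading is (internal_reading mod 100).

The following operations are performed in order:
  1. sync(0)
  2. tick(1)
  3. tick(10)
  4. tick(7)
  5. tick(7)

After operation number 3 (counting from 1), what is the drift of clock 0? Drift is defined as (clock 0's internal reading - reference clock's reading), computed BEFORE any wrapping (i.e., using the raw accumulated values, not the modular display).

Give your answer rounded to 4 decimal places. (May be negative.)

Answer: -2.2000

Derivation:
After op 1 sync(0): ref=0.0000 raw=[0.0000 0.0000]
After op 2 tick(1): ref=1.0000 raw=[0.8000 1.1000]
After op 3 tick(10): ref=11.0000 raw=[8.8000 12.1000]
Drift of clock 0 after op 3: 8.8000 - 11.0000 = -2.2000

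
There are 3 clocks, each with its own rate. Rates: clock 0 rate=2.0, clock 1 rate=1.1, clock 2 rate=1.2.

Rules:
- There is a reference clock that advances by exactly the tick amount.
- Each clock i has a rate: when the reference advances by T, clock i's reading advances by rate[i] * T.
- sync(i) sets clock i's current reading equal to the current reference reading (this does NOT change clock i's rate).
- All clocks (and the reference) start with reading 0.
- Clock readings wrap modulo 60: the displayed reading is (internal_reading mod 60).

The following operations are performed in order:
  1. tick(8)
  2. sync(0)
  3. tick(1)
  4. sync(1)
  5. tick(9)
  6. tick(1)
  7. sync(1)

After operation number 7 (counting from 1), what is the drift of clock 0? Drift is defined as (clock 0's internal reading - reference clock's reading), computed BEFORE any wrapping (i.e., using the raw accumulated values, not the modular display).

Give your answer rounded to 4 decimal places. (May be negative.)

Answer: 11.0000

Derivation:
After op 1 tick(8): ref=8.0000 raw=[16.0000 8.8000 9.6000]
After op 2 sync(0): ref=8.0000 raw=[8.0000 8.8000 9.6000]
After op 3 tick(1): ref=9.0000 raw=[10.0000 9.9000 10.8000]
After op 4 sync(1): ref=9.0000 raw=[10.0000 9.0000 10.8000]
After op 5 tick(9): ref=18.0000 raw=[28.0000 18.9000 21.6000]
After op 6 tick(1): ref=19.0000 raw=[30.0000 20.0000 22.8000]
After op 7 sync(1): ref=19.0000 raw=[30.0000 19.0000 22.8000]
Drift of clock 0 after op 7: 30.0000 - 19.0000 = 11.0000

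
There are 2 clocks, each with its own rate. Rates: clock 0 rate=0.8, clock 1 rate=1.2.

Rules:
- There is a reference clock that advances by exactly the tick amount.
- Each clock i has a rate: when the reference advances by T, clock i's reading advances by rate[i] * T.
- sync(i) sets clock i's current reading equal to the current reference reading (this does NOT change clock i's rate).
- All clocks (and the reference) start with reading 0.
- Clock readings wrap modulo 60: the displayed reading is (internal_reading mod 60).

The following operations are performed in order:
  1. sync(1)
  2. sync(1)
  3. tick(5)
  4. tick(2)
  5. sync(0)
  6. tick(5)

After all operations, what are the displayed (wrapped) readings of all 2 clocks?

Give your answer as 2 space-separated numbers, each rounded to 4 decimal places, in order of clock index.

Answer: 11.0000 14.4000

Derivation:
After op 1 sync(1): ref=0.0000 raw=[0.0000 0.0000]
After op 2 sync(1): ref=0.0000 raw=[0.0000 0.0000]
After op 3 tick(5): ref=5.0000 raw=[4.0000 6.0000]
After op 4 tick(2): ref=7.0000 raw=[5.6000 8.4000]
After op 5 sync(0): ref=7.0000 raw=[7.0000 8.4000]
After op 6 tick(5): ref=12.0000 raw=[11.0000 14.4000]
Wrap final raw readings (mod 60): 11.0000 mod 60 = 11.0000; 14.4000 mod 60 = 14.4000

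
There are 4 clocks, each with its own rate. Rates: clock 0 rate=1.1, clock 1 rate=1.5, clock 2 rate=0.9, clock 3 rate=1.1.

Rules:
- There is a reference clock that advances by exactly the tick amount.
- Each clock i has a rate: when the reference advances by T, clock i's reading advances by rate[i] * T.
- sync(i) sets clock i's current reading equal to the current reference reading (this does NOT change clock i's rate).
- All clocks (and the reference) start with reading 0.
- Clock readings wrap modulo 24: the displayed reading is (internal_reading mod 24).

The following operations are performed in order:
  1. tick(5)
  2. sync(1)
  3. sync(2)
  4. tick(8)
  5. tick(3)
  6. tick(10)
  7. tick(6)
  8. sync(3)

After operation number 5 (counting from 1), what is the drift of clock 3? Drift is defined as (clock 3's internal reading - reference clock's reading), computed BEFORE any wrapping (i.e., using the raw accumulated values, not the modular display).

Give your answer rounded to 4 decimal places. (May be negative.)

After op 1 tick(5): ref=5.0000 raw=[5.5000 7.5000 4.5000 5.5000]
After op 2 sync(1): ref=5.0000 raw=[5.5000 5.0000 4.5000 5.5000]
After op 3 sync(2): ref=5.0000 raw=[5.5000 5.0000 5.0000 5.5000]
After op 4 tick(8): ref=13.0000 raw=[14.3000 17.0000 12.2000 14.3000]
After op 5 tick(3): ref=16.0000 raw=[17.6000 21.5000 14.9000 17.6000]
Drift of clock 3 after op 5: 17.6000 - 16.0000 = 1.6000

Answer: 1.6000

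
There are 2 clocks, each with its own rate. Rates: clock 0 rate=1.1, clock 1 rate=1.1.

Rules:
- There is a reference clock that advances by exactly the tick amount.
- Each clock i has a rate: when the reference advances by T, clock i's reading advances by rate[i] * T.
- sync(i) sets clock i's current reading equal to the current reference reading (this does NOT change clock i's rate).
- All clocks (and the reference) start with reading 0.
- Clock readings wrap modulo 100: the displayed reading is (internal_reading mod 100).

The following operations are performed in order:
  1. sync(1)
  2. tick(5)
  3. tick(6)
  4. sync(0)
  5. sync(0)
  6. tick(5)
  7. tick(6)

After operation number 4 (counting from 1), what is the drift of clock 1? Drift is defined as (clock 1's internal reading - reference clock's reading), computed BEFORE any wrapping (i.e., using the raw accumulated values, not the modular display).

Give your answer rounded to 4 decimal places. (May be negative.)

After op 1 sync(1): ref=0.0000 raw=[0.0000 0.0000]
After op 2 tick(5): ref=5.0000 raw=[5.5000 5.5000]
After op 3 tick(6): ref=11.0000 raw=[12.1000 12.1000]
After op 4 sync(0): ref=11.0000 raw=[11.0000 12.1000]
Drift of clock 1 after op 4: 12.1000 - 11.0000 = 1.1000

Answer: 1.1000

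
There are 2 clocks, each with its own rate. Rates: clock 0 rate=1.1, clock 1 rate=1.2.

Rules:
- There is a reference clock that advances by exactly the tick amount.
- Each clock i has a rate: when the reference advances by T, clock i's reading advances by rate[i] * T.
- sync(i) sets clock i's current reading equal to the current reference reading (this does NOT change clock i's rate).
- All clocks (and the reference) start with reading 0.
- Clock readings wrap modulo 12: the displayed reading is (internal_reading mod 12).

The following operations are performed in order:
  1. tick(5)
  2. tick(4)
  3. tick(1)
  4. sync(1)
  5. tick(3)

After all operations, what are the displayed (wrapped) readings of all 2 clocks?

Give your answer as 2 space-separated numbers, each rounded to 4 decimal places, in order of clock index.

Answer: 2.3000 1.6000

Derivation:
After op 1 tick(5): ref=5.0000 raw=[5.5000 6.0000]
After op 2 tick(4): ref=9.0000 raw=[9.9000 10.8000]
After op 3 tick(1): ref=10.0000 raw=[11.0000 12.0000]
After op 4 sync(1): ref=10.0000 raw=[11.0000 10.0000]
After op 5 tick(3): ref=13.0000 raw=[14.3000 13.6000]
Wrap final raw readings (mod 12): 14.3000 mod 12 = 2.3000; 13.6000 mod 12 = 1.6000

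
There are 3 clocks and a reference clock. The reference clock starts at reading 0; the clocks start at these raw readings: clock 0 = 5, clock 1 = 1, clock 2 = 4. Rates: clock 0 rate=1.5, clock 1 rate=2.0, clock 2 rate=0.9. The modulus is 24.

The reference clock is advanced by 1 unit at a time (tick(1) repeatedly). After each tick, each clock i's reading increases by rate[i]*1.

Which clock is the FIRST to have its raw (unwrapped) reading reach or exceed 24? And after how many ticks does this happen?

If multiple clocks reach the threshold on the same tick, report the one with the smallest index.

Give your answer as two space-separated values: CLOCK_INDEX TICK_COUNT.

Answer: 1 12

Derivation:
clock 0: start=5, rate=1.5, needs 24-5 = 19; ticks = ceil(19/1.5) = ceil(12.6667) = 13; reading at tick 13 = 5 + 1.5*13 = 24.5000
clock 1: start=1, rate=2.0, needs 24-1 = 23; ticks = ceil(23/2.0) = ceil(11.5000) = 12; reading at tick 12 = 1 + 2.0*12 = 25.0000
clock 2: start=4, rate=0.9, needs 24-4 = 20; ticks = ceil(20/0.9) = ceil(22.2222) = 23; reading at tick 23 = 4 + 0.9*23 = 24.7000
Minimum tick count = 12; winners = [1]; smallest index = 1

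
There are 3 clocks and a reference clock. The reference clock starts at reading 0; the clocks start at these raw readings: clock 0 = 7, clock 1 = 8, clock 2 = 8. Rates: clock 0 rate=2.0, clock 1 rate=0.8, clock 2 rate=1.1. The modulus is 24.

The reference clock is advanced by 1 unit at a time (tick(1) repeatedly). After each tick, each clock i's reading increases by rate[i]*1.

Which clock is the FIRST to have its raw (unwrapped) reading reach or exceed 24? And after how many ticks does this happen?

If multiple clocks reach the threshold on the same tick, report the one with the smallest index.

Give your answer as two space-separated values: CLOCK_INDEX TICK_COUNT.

clock 0: start=7, rate=2.0, needs 24-7 = 17; ticks = ceil(17/2.0) = ceil(8.5000) = 9; reading at tick 9 = 7 + 2.0*9 = 25.0000
clock 1: start=8, rate=0.8, needs 24-8 = 16; ticks = ceil(16/0.8) = ceil(20.0000) = 20; reading at tick 20 = 8 + 0.8*20 = 24.0000
clock 2: start=8, rate=1.1, needs 24-8 = 16; ticks = ceil(16/1.1) = ceil(14.5455) = 15; reading at tick 15 = 8 + 1.1*15 = 24.5000
Minimum tick count = 9; winners = [0]; smallest index = 0

Answer: 0 9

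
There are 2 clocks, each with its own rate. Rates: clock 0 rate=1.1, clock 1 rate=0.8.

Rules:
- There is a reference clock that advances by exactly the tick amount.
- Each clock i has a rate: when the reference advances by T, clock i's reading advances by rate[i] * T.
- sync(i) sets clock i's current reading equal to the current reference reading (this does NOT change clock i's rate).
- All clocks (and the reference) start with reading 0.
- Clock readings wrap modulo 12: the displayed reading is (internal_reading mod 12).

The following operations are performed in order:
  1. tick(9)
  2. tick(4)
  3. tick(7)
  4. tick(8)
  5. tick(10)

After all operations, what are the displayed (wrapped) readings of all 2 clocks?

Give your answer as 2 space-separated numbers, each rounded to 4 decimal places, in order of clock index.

After op 1 tick(9): ref=9.0000 raw=[9.9000 7.2000]
After op 2 tick(4): ref=13.0000 raw=[14.3000 10.4000]
After op 3 tick(7): ref=20.0000 raw=[22.0000 16.0000]
After op 4 tick(8): ref=28.0000 raw=[30.8000 22.4000]
After op 5 tick(10): ref=38.0000 raw=[41.8000 30.4000]
Wrap final raw readings (mod 12): 41.8000 mod 12 = 5.8000; 30.4000 mod 12 = 6.4000

Answer: 5.8000 6.4000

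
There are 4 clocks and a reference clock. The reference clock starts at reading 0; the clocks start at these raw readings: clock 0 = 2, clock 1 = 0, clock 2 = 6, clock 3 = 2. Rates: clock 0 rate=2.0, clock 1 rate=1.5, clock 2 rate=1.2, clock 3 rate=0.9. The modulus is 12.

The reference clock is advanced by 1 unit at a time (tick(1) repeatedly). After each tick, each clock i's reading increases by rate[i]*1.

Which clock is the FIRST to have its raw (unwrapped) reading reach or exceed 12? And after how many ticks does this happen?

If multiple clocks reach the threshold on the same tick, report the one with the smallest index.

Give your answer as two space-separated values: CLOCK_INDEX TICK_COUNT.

Answer: 0 5

Derivation:
clock 0: start=2, rate=2.0, needs 12-2 = 10; ticks = ceil(10/2.0) = ceil(5.0000) = 5; reading at tick 5 = 2 + 2.0*5 = 12.0000
clock 1: start=0, rate=1.5, needs 12-0 = 12; ticks = ceil(12/1.5) = ceil(8.0000) = 8; reading at tick 8 = 0 + 1.5*8 = 12.0000
clock 2: start=6, rate=1.2, needs 12-6 = 6; ticks = ceil(6/1.2) = ceil(5.0000) = 5; reading at tick 5 = 6 + 1.2*5 = 12.0000
clock 3: start=2, rate=0.9, needs 12-2 = 10; ticks = ceil(10/0.9) = ceil(11.1111) = 12; reading at tick 12 = 2 + 0.9*12 = 12.8000
Minimum tick count = 5; winners = [0, 2]; smallest index = 0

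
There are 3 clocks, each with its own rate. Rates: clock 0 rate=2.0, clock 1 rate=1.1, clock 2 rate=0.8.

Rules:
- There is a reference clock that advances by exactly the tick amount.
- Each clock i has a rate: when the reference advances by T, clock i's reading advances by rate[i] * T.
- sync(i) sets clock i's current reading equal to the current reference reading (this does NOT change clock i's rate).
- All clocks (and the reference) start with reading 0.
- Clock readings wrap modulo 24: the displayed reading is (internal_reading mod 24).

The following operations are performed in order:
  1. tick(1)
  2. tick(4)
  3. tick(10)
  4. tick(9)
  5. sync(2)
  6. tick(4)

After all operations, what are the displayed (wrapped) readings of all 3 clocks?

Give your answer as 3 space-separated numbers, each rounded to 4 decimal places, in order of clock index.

Answer: 8.0000 6.8000 3.2000

Derivation:
After op 1 tick(1): ref=1.0000 raw=[2.0000 1.1000 0.8000]
After op 2 tick(4): ref=5.0000 raw=[10.0000 5.5000 4.0000]
After op 3 tick(10): ref=15.0000 raw=[30.0000 16.5000 12.0000]
After op 4 tick(9): ref=24.0000 raw=[48.0000 26.4000 19.2000]
After op 5 sync(2): ref=24.0000 raw=[48.0000 26.4000 24.0000]
After op 6 tick(4): ref=28.0000 raw=[56.0000 30.8000 27.2000]
Wrap final raw readings (mod 24): 56.0000 mod 24 = 8.0000; 30.8000 mod 24 = 6.8000; 27.2000 mod 24 = 3.2000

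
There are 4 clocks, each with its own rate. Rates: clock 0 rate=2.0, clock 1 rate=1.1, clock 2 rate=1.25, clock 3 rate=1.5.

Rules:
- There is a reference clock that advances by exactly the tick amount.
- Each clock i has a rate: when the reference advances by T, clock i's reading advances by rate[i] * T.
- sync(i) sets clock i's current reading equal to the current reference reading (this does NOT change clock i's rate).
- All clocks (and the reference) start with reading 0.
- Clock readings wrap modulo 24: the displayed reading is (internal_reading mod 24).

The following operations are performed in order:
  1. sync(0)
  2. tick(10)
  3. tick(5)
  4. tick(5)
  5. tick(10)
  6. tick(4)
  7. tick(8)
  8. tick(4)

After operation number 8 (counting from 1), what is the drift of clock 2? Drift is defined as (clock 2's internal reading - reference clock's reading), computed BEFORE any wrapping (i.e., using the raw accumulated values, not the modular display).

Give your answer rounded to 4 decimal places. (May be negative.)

After op 1 sync(0): ref=0.0000 raw=[0.0000 0.0000 0.0000 0.0000]
After op 2 tick(10): ref=10.0000 raw=[20.0000 11.0000 12.5000 15.0000]
After op 3 tick(5): ref=15.0000 raw=[30.0000 16.5000 18.7500 22.5000]
After op 4 tick(5): ref=20.0000 raw=[40.0000 22.0000 25.0000 30.0000]
After op 5 tick(10): ref=30.0000 raw=[60.0000 33.0000 37.5000 45.0000]
After op 6 tick(4): ref=34.0000 raw=[68.0000 37.4000 42.5000 51.0000]
After op 7 tick(8): ref=42.0000 raw=[84.0000 46.2000 52.5000 63.0000]
After op 8 tick(4): ref=46.0000 raw=[92.0000 50.6000 57.5000 69.0000]
Drift of clock 2 after op 8: 57.5000 - 46.0000 = 11.5000

Answer: 11.5000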